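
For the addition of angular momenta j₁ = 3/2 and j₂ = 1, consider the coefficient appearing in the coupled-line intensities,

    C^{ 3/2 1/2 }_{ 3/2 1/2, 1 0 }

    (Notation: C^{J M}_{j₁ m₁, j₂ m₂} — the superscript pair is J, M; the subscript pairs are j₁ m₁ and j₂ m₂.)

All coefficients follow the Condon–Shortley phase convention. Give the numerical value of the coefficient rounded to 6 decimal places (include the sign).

+0.258199

√[4·1!2!1!/5! · 2!1!1!1!2!1!] = √(4/15)
  +(−1)^0/∏(0,1,1,1,1,0)! = 1  (running 1)
  +(−1)^1/∏(1,0,0,0,2,1)! = -1/2  (running 1/2)
⟨..|..⟩ = √(4/15)·(1/2) = +0.258199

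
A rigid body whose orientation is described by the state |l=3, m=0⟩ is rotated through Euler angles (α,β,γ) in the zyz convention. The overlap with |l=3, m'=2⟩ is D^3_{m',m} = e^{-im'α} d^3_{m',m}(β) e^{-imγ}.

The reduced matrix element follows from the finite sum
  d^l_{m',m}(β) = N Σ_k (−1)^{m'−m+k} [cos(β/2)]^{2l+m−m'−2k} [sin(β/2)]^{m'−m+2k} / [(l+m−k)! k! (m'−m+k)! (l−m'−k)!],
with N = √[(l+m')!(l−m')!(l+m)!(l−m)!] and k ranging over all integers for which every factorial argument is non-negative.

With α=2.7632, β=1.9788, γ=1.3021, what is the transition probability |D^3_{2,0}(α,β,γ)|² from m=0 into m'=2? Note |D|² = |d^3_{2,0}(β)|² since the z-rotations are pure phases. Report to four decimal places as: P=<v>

Split into d^3_{2,0}(β=1.9788) × two z-phases.
Half-angle: c=0.549191, s=0.835697. N=√(120·1·6·6)=65.726707
Admissible k: 0..1 (factorial args all ≥0)
  k=0: (−1)^2·65.7267/(12)·0.5492^4·0.8357^2 = +0.347979
  k=1: (−1)^3·65.7267/(12)·0.5492^2·0.8357^4 = -0.805754
d^3_{2,0}(1.9788) = +0.347979 -0.805754 = -0.457776
|D^3_{2,0}|² = |d^3_{2,0}(β)|² = (-0.457776)² = 0.209558 (the z-rotation phases have unit modulus)

P=0.2096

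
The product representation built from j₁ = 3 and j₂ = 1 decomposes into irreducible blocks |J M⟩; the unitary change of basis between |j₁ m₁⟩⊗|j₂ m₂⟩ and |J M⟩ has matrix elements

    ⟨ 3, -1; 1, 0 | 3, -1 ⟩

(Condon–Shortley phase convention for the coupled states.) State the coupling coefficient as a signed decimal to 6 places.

-0.288675

j₁+j₂−J=1  J+j₁−j₂=5  J−j₁+j₂=1  j₁+j₂+J+1=8
(j₁±m₁, j₂±m₂, J±M) = (2,4,1,1,2,4)
P² = 48
sum k=0..1:
  [0] +1/24 = 1/24
  [1] −1/12 = -1/12
S = -1/24
C² = P²·S² = 1/12 ; C = -0.288675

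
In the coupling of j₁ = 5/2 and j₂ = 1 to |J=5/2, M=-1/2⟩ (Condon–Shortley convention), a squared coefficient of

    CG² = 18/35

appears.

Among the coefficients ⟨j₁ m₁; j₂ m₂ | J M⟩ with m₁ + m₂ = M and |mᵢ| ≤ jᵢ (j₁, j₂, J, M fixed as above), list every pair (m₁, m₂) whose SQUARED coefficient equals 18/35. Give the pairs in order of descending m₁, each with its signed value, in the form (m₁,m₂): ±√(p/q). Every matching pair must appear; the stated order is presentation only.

Admissible pairs with m₁+m₂ = M = -1/2: (-3/2,1), (-1/2,0), (1/2,-1)
  (m₁,m₂)=(1/2,-1): CG² = 18/35, CG = +√(18/35)   ← matches the target
  (m₁,m₂)=(-1/2,0): CG² = 1/35, CG = −√(1/35)
  (m₁,m₂)=(-3/2,1): CG² = 16/35, CG = −√(16/35)
Pairs with CG² = 18/35: (1/2,-1): +√(18/35)

(1/2,-1): +√(18/35)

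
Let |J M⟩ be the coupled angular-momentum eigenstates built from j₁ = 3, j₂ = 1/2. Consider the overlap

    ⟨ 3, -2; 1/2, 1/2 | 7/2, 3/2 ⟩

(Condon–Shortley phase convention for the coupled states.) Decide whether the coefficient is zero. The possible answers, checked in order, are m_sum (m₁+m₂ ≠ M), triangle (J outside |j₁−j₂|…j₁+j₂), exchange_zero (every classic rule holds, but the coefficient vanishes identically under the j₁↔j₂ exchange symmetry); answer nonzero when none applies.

m_sum

m-sum: m₁+m₂ = -2+1/2 = -3/2, M = 3/2  ✗ ⇒ coefficient is 0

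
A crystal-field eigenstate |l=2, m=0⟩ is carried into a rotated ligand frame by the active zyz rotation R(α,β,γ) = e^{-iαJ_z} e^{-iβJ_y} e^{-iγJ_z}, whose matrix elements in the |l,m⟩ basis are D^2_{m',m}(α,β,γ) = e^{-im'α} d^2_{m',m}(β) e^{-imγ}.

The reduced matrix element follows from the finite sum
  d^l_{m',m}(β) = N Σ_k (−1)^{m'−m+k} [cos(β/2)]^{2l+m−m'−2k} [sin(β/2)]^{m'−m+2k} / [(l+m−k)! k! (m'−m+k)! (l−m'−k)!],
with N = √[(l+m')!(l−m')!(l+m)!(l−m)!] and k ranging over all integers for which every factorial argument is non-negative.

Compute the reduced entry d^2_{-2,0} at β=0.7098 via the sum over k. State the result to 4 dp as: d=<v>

d^2_{-2,0}(β=0.7098) via the finite sum:
With c≡cos(β/2)=0.937681 and s≡sin(β/2)=0.347497, N=[1·24·2·2]^{1/2}=9.797959
Admissible k: 2..2 (factorial args all ≥0)
  k=2: (−1)^0·9.7980/(4)·0.9377^2·0.3475^2 = +0.260068
d^2_{-2,0}(0.7098) = +0.260068

d=0.2601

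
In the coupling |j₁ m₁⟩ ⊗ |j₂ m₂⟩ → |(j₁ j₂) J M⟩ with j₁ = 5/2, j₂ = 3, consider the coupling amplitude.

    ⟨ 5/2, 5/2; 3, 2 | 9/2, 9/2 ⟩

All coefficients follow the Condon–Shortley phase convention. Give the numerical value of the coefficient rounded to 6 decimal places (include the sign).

j₁+j₂−J=1  J+j₁−j₂=4  J−j₁+j₂=5  j₁+j₂+J+1=11
(j₁±m₁, j₂±m₂, J±M) = (5,0,5,1,9,0)
P² = 41472000/11
sum k=0..0:
  [0] +1/2880 = 1/2880
S = 1/2880
C² = P²·S² = 5/11 ; C = +0.674200

+√(5/11) = +0.674200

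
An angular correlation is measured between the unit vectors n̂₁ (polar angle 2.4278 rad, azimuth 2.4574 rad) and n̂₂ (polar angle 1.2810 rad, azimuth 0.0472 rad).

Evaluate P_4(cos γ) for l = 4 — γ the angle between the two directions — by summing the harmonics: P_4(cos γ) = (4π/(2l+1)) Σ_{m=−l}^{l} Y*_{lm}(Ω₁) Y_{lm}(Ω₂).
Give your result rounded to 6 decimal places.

-0.422307

Summing Y*_{l m}(θ₁,φ₁)·Y_{l m}(θ₂,φ₂) over m ∈ [−4, 4]; prefactor 4π/(2·4+1) = 1.396263:
  m=-4: Y*=-0.074735-0.032023i  Y=+0.366580-0.070044i  product -0.029639-0.006504i
  m=-3: Y*=-0.123027-0.235288i  Y=+0.311621-0.044423i  product -0.048790-0.067856i
  m=-2: Y*=+0.086464-0.421321i  Y=-0.131022+0.012405i  product -0.006102+0.056275i
  m=-1: Y*=+0.181342-0.147906i  Y=-0.314251+0.014844i  product -0.054792+0.049172i
  m=+0: Y*=-0.287204-0.000000i  Y=+0.082900+0.000000i  product -0.023809-0.000000i
  m=+1: Y*=-0.181342-0.147906i  Y=+0.314251+0.014844i  product -0.054792-0.049172i
  m=+2: Y*=+0.086464+0.421321i  Y=-0.131022-0.012405i  product -0.006102-0.056275i
  m=+3: Y*=+0.123027-0.235288i  Y=-0.311621-0.044423i  product -0.048790+0.067856i
  m=+4: Y*=-0.074735+0.032023i  Y=+0.366580+0.070044i  product -0.029639+0.006504i
Accumulated sum -0.302455+0.000000i; after 4π/(2l+1) scaling, -0.422307+0.000000i ⇒ P_4 = -0.422307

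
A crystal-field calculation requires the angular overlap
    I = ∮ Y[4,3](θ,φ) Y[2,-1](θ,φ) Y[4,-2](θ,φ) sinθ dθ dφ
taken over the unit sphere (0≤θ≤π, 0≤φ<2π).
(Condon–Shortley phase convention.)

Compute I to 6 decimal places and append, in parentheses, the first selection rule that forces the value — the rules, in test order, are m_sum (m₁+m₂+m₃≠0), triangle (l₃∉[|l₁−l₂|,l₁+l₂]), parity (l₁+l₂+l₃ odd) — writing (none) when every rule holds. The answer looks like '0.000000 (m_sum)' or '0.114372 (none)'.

m-sum 0 ✓  L=10 even ✓  2≤4≤6 ✓
Π(2lᵢ+1) = 9×5×9 = 405
triangle coeff Δ(4,2,4) = 1/13860
Σ_t [0,2]: t=0:+1/192 t=1:−1/36 t=2:+1/192 = -5/288
(3j)²=20/693 [(4 2 4; 0 0 0)], sign=-1
Σ_t [0,1]: t=0:+1/240 t=1:−1/1440 = 1/288
(3j)²=5/132 [(4 2 4; 3 -1 -2)], sign=+1
⇒ 4πI² = 375/847
I = (-1)√(375/847/(4π)) = -0.18770204
No selection rule forces the value: the integral is nonzero (none).

-0.187702 (none)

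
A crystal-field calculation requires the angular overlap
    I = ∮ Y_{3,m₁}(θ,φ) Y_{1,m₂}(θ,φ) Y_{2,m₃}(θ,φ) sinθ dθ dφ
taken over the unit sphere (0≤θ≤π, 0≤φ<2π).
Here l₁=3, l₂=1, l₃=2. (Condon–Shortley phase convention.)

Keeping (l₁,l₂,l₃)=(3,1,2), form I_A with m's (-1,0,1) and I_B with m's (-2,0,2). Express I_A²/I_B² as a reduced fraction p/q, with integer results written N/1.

Same 3,1,2: normalisation and zero-m 3j drop out of the ratio.
A: Δ: 2! 4! 0! / 7! → 1/105; sum: t=1:−1/6 = -1/6; 3j²(3 1 2; -1 0 1) = Δ·Π!·Σ² = 8/105  (sign +1)
B: Δ: 2! 4! 0! / 7! → 1/105; sum: t=1:−1/24 = -1/24; 3j²(3 1 2; -2 0 2) = Δ·Π!·Σ² = 1/21  (sign -1)
I_A²/I_B² = (8/105)/(1/21) = 8/5

8/5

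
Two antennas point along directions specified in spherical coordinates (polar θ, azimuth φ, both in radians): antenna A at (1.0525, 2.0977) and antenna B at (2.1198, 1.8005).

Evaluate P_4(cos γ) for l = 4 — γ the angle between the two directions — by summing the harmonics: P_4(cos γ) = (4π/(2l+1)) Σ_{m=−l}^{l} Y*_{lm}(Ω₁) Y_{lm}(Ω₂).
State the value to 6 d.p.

Expand P_4 via completeness: Σ_{m} conj(Y_{4,m}) at Ω₁ times Y_{4,m} at Ω₂ —
  m=-4: Y*=-0.128860+0.216530i  Y=+0.142184-0.186267i  product +0.022011+0.054790i
  m=-3: Y*=+0.406426+0.004030i  Y=-0.257808-0.312934i  product -0.103519-0.128224i
  m=-2: Y*=-0.089575-0.157544i  Y=-0.197722+0.097815i  product +0.033121+0.022388i
  m=-1: Y*=+0.131250-0.225607i  Y=-0.052448-0.224298i  product -0.057487-0.017607i
  m=+0: Y*=-0.238498-0.000000i  Y=-0.272292+0.000000i  product +0.064941+0.000000i
  m=+1: Y*=-0.131250-0.225607i  Y=+0.052448-0.224298i  product -0.057487+0.017607i
  m=+2: Y*=-0.089575+0.157544i  Y=-0.197722-0.097815i  product +0.033121-0.022388i
  m=+3: Y*=-0.406426+0.004030i  Y=+0.257808-0.312934i  product -0.103519+0.128224i
  m=+4: Y*=-0.128860-0.216530i  Y=+0.142184+0.186267i  product +0.022011-0.054790i
Σ over m = -0.146807+0.000000i; ×(4π/9) → -0.204982+0.000000i. Real part: -0.204982

-0.204982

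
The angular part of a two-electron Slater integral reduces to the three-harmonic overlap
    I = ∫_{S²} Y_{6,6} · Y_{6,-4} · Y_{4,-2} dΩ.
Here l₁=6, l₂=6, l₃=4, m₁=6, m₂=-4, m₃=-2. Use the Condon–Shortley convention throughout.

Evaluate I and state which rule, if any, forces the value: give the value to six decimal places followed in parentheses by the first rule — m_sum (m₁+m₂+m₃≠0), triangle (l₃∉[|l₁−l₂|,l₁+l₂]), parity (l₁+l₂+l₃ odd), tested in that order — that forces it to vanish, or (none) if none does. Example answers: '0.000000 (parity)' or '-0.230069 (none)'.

Checks pass: Σm=0; 16 even; l₃=4∈[0,12].
(2·6+1)(2·6+1)(2·4+1) = 1521
Δ: 8! 4! 4! / 17! → 1/15315300
sum: t=2:+1/829440 t=3:−1/25920 t=4:+1/9216 t=5:−1/25920 t=6:+1/829440 = 7/207360
3j²(6 6 4; 0 0 0) = Δ·Π!·Σ² = 28/2431  (sign +1)
sum: t=0:+1/3870720 = 1/3870720
3j²(6 6 4; 6 -4 -2) = Δ·Π!·Σ² = 135/6188  (sign +1)
combine: 4πI² = 1521·28/2431·135/6188 = 1215/3179
take √, sign +1: I = 0.17439657
No selection rule forces the value: the integral is nonzero (none).

0.174397 (none)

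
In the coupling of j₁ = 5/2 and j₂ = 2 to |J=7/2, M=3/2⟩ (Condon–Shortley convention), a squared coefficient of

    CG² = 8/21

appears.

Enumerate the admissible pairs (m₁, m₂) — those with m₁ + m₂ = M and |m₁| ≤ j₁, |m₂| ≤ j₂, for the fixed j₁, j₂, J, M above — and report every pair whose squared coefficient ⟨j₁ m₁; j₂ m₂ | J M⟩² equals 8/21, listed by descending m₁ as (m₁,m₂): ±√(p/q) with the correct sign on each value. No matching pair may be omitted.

(-1/2,2): −√(8/21)

Admissible pairs with m₁+m₂ = M = 3/2: (-1/2,2), (1/2,1), (3/2,0), (5/2,-1)
  (m₁,m₂)=(5/2,-1): CG² = 5/21, CG = +√(5/21)
  (m₁,m₂)=(3/2,0): CG² = 2/7, CG = +√(2/7)
  (m₁,m₂)=(1/2,1): CG² = 2/21, CG = −√(2/21)
  (m₁,m₂)=(-1/2,2): CG² = 8/21, CG = −√(8/21)   ← matches the target
Pairs with CG² = 8/21: (-1/2,2): −√(8/21)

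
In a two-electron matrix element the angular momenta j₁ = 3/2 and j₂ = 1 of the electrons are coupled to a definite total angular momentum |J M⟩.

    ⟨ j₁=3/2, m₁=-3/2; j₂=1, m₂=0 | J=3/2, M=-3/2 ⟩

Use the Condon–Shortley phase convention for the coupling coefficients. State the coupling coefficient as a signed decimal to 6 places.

triangle: 1!·2!·1!/5! = 2/120
(j±m)!: 0!·3!·1!·1!·0!·3! = 36
prefactor² = (2J+1)·Δ·N² = 12/5
  k=1: −1/(1!·0!·2!·0!·0!·1!) = -1/2
Σ = -1/2  ⇒  CG² = 12/5·(-1/2)² = 3/5
CG = −√(3/5) = -0.774597

-0.774597  (= −√(3/5))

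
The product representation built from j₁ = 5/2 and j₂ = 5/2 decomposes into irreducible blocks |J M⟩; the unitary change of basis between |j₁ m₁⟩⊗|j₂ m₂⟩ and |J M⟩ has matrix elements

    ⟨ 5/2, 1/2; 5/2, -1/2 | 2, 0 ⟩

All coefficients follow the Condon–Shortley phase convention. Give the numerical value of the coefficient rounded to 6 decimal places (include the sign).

triangle: 3!×2!×2!/8! = 24/40320
(j±m)!: 3!×2!×2!×3!×2!×2! = 576
prefactor² = (2J+1)×Δ×N² = 12/7
  k=0: +1/(0!×3!×2!×2!×0!×0!) = 1/24
  k=1: −1/(1!×2!×1!×1!×1!×1!) = -1/2
  k=2: +1/(2!×1!×0!×0!×2!×2!) = 1/8
Σ = -1/3  ⇒  CG² = 12/7×(-1/3)² = 4/21
CG = −√(4/21) = -0.436436

−√(4/21) ≈ -0.436436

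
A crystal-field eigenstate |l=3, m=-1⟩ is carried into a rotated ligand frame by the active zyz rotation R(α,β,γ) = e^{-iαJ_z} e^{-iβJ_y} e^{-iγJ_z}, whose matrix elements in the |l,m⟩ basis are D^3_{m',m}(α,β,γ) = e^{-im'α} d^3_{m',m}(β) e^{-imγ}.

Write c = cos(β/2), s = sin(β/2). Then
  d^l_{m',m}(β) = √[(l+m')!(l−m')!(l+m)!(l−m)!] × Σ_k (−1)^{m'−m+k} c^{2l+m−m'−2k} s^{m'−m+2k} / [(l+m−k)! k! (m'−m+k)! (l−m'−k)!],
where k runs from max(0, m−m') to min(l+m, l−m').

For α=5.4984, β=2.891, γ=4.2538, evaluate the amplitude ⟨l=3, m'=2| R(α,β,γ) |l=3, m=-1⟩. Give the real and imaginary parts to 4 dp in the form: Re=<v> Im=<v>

Re=0.3297 Im=-0.1633

First d^3_{2,-1}(β=2.8910), then the phase factors e^{-i(2)α} and e^{-i(-1)γ}:
With c≡cos(β/2)=0.124969 and s≡sin(β/2)=0.992161, N=[120·1·2·24]^{1/2}=75.894664
Admissible k: 0..1 (factorial args all ≥0)
  k=0: (−1)^3·75.8947/(12)·0.1250^3·0.9922^3 = -0.012055
  k=1: (−1)^4·75.8947/(24)·0.1250^1·0.9922^5 = +0.379937
d^3_{2,-1}(2.8910) = -0.012055 +0.379937 = +0.367882
Phases: e^{-i·(2)·5.4984}=+0.001226+0.999999i, e^{-i·(-1)·4.2538}=-0.442683-0.896678i ⇒ D=+0.329671-0.163259i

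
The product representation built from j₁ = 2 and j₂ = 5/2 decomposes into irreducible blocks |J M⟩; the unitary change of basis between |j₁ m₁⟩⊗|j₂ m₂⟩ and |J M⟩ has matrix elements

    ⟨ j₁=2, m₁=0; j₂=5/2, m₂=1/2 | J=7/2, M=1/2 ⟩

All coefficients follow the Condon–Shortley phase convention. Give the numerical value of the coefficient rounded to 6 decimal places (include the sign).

-0.195180  (= −√(4/105))

√[8·1!3!4!/9! · 2!2!3!2!4!3!] = √(768/35)
  +(−1)^0/∏(0,1,2,3,1,1)! = 1/12  (running 1/12)
  +(−1)^1/∏(1,0,1,2,2,2)! = -1/8  (running -1/24)
⟨..|..⟩ = √(768/35)·(-1/24) = -0.195180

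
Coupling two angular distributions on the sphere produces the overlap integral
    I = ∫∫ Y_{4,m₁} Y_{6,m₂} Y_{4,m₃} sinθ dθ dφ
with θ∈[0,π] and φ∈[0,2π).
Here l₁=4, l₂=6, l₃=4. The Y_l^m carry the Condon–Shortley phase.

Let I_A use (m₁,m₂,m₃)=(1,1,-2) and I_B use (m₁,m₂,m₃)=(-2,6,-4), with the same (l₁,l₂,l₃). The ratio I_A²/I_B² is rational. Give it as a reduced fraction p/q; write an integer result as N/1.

63/176

Same 4,6,4: normalisation and zero-m 3j drop out of the ratio.
A: Δ: 6! 2! 6! / 15! → 1/1261260; sum: t=1:−1/172800 t=2:+1/5760 t=3:−1/3456 = -7/57600; 3j²(4 6 4; 1 1 -2) = Δ·Π!·Σ² = 21/2860  (sign -1)
B: Δ: 6! 2! 6! / 15! → 1/1261260; sum: t=6:+1/1036800 = 1/1036800; 3j²(4 6 4; -2 6 -4) = Δ·Π!·Σ² = 4/195  (sign +1)
I_A²/I_B² = (21/2860)/(4/195) = 63/176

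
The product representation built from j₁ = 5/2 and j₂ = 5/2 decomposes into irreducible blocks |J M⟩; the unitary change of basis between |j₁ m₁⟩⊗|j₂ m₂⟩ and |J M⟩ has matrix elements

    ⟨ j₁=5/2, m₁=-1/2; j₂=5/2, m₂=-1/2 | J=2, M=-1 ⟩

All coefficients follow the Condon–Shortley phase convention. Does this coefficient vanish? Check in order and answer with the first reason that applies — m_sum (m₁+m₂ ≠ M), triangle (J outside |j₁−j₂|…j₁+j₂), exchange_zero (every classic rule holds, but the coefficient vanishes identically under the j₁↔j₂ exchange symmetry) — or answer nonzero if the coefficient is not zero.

m-sum: m₁+m₂ = -1/2+(-1/2) = -1, M = -1  ✓
triangle: |j₁−j₂| = 0 ≤ J = 2 ≤ j₁+j₂ = 5  ✓
exchange: j₁=j₂ and m₁=m₂, and (−1)^(j₁+j₂−J) = (−1)^3 = −1 forces ⟨j₁m₁;j₂m₂|JM⟩ = −⟨j₂m₂;j₁m₁|JM⟩ = −⟨j₁m₁;j₂m₂|JM⟩ ⇒ the coefficient vanishes identically
Racah sum check: Σ_k collapses to 0 ⇒ CG = 0

exchange_zero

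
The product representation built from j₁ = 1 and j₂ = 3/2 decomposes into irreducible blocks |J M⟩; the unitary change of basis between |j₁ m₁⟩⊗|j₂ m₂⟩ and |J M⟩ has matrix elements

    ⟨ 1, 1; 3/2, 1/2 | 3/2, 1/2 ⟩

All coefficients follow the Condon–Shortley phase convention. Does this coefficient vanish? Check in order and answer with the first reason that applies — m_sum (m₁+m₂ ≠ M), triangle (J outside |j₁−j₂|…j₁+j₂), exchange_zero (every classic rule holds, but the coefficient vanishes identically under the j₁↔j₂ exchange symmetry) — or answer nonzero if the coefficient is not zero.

m_sum

m-sum: m₁+m₂ = 1+1/2 = 3/2, M = 1/2  ✗ ⇒ coefficient is 0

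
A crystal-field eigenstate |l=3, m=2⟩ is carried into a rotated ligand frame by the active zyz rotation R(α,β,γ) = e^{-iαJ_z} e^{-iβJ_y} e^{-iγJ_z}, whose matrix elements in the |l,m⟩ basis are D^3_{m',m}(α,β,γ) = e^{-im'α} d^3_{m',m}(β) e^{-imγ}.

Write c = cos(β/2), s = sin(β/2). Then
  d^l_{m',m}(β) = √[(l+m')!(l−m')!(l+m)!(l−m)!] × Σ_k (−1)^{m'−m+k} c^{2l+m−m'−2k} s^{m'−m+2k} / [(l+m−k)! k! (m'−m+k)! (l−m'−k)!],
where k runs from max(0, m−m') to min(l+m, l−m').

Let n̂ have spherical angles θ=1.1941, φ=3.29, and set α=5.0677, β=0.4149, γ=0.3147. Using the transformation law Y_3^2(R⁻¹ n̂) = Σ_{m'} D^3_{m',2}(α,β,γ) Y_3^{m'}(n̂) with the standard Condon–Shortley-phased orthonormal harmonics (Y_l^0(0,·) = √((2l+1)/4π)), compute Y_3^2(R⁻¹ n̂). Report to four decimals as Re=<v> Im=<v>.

Re=-0.0634 Im=0.2392

Need the full column D^3_{m',2} for m'=−3..3 at α=5.0677, β=0.4149, γ=0.3147.
cos(β/2)=0.978559, sin(β/2)=0.205965
d^3_{-3,2}: single k=5 term ⇒ +0.000888;  D = -0.000376+0.000805i
d^3_{-2,2}: k∈[4..5] ⇒ +0.008616 -0.000076 = +0.008540;  D = -0.008512-0.000693i
d^3_{-1,2}: k∈[3..4] ⇒ +0.051781 -0.001147 = +0.050634;  D = -0.013705-0.048744i
d^3_{0,2}: k∈[2..3] ⇒ +0.213058 -0.009439 = +0.203619;  D = +0.164602-0.119862i
d^3_{1,2}: k∈[1..2] ⇒ +0.584426 -0.051781 = +0.532645;  D = +0.443753+0.294608i
d^3_{2,2}: k∈[0..1] ⇒ +0.878057 -0.194494 = +0.683563;  D = -0.156352+0.665442i
d^3_{3,2}: single k=0 term ⇒ -0.452695;  D = +0.449189-0.056231i
Y_3^{m'}(θ=1.1941,φ=3.29) and Σ D·Y over m':
  (-0.0004+0.0008i)·(-0.3028+0.1445i)  (-0.0085-0.0007i)·(+0.3109-0.0951i)  (-0.0137-0.0487i)·(+0.0961-0.0144i)  (+0.1646-0.1199i)·(-0.3189+0.0000i)  (+0.4438+0.2946i)·(-0.0961-0.0144i)  (-0.1564+0.6654i)·(+0.3109+0.0951i)  (+0.4492-0.0562i)·(+0.3028+0.1445i)
Y_3^2(R⁻¹ n̂) = -0.063400+0.239199i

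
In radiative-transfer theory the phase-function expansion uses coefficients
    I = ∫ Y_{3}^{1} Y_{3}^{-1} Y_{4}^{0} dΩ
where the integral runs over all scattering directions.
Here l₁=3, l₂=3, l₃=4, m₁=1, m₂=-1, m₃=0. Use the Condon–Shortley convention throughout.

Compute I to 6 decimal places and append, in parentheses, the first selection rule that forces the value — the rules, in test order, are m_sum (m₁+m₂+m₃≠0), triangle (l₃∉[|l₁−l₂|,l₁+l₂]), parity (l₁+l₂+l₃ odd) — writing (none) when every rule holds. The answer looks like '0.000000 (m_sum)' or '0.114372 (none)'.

-0.025645 (none)

Rules hold: Σm=0, L=10 even, 0≤4≤6.
N = 7·7·9 = 441
Δ = 2!·4!·4!/11! = 1/34650
Racah Σ t=0..2: t=0:+1/72 t=1:−1/16 t=2:+1/72 = -5/144
⇒ 3j(3 3 4; 0 0 0)² = 2/77, sgn -1
Racah Σ t=0..2: t=0:+1/32 t=1:−1/36 t=2:+1/1152 = 5/1152
⇒ 3j(3 3 4; 1 -1 0)² = 1/1386, sgn +1
4πI² = N·(3j₀)²·(3jₘ)² = 1/121
I = -1·√(0.00826446/4π) = -0.02564498
No selection rule forces the value: the integral is nonzero (none).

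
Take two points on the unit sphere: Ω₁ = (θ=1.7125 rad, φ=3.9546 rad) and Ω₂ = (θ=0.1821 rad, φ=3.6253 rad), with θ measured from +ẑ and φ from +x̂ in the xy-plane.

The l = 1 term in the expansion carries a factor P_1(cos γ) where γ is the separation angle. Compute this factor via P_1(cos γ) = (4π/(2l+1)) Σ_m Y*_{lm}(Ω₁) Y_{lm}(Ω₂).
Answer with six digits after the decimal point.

Addition theorem: P_1(cos γ) = (4π/3) Σ_m Y*_{lm}(Ω₁) Y_{lm}(Ω₂), m = −1…1:
  m=-1: (-0.23508 - 0.24844j) × (-0.05539 + 0.02910j) = 0.02025 + 0.00692j  (running Σ = 0.02025 + 0.00692j)
  m=0: (-0.06901 + 0.00000j) × (0.48052 + 0.00000j) = -0.03316 + 0.00000j  (running Σ = -0.01291 + 0.00692j)
  m=1: (0.23508 - 0.24844j) × (0.05539 + 0.02910j) = 0.02025 - 0.00692j  (running Σ = 0.00734 + 0.00000j)
Accumulated sum 0.00734 + 0.00000j; after 4π/(2l+1) scaling, 0.03075 + 0.00000j ⇒ P_1 = 0.030752

0.030752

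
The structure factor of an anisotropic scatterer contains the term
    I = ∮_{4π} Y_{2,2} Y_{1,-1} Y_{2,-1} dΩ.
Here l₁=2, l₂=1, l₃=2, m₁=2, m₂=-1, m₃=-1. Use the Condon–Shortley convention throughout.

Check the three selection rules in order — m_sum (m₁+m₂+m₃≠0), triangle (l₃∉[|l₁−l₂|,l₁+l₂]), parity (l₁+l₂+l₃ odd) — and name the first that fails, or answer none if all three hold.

parity

m₁+m₂+m₃ = 2 − 1 − 1 = 0  ✓
triangle: |2−1|=1 ≤ l₃=2 ≤ 2+1=3  ✓
parity: l₁+l₂+l₃ = 5 is odd  ✗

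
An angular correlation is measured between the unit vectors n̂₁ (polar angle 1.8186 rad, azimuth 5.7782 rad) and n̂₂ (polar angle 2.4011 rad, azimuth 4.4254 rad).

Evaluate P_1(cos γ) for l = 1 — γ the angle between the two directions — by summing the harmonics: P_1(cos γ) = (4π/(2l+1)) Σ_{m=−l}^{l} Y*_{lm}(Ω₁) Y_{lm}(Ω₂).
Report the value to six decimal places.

0.322499

Addition theorem: P_1(cos γ) = (4π/3) Σ_m Y*_{lm}(Ω₁) Y_{lm}(Ω₂), m = −1…1:
  m=-1: (0.293134, -0.162042) × (-0.065979, 0.223555) = (0.016885, 0.076223)  (running Σ = (0.016885, 0.076223))
  m=0: (-0.119842, -0.000000) × (-0.360655, 0.000000) = (0.043222, 0.000000)  (running Σ = (0.060106, 0.076223))
  m=1: (-0.293134, -0.162042) × (0.065979, 0.223555) = (0.016885, -0.076223)  (running Σ = (0.076991, 0.000000))
Σ over m = (0.076991, 0.000000); ×(4π/3) → (0.322499, 0.000000). Real part: 0.322499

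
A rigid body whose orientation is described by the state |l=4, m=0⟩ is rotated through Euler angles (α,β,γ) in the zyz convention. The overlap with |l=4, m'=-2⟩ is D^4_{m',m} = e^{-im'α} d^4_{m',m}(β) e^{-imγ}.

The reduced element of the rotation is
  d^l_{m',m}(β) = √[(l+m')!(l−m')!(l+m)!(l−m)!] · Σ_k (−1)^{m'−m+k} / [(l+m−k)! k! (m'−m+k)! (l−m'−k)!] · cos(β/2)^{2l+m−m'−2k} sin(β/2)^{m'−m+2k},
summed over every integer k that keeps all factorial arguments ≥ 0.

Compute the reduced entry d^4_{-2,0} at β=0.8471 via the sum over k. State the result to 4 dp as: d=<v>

d=0.4593

d^4_{-2,0}(β=0.8471) via the finite sum:
Half-angle: c=0.911636, s=0.410999. N=√(2·720·24·24)=910.735966
k∈{2,3,4} keeps every argument non-negative
  k=2: (−1)^0·910.7360/(96)·0.9116^6·0.4110^2 = +0.919880
  k=3: (−1)^1·910.7360/(36)·0.9116^4·0.4110^4 = -0.498586
  k=4: (−1)^2·910.7360/(96)·0.9116^2·0.4110^6 = +0.038002
d^4_{-2,0}(0.8471) = +0.919880 -0.498586 +0.038002 = +0.459297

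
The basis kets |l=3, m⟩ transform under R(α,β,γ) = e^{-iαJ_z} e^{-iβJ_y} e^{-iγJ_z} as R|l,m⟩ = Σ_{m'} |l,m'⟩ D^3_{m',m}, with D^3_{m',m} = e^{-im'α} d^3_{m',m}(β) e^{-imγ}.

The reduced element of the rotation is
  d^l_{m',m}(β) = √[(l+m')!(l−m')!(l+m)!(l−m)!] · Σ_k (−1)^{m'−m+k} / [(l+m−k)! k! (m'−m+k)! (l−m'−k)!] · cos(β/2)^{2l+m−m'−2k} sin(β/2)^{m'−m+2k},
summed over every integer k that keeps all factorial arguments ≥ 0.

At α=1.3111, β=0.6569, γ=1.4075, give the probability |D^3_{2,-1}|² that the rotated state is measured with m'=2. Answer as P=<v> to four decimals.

First d^3_{2,-1}(β=0.6569), then the phase factors e^{-i(2)α} and e^{-i(-1)γ}:
c=cos(0.656900/2)=0.946543, s=sin(0.656900/2)=0.322576; N=√[120·1·2·24]=75.894664
k∈{0,1} keeps every argument non-negative
  k=0: (−1)^3·75.8947/(12)·0.9465^3·0.3226^3 = -0.180032
  k=1: (−1)^4·75.8947/(24)·0.9465^1·0.3226^5 = +0.010454
d^3_{2,-1}(0.6569) = -0.180032 +0.010454 = -0.169577
|D^3_{2,-1}|² = |d^3_{2,-1}(β)|² = (-0.169577)² = 0.028756 (the z-rotation phases have unit modulus)

P=0.0288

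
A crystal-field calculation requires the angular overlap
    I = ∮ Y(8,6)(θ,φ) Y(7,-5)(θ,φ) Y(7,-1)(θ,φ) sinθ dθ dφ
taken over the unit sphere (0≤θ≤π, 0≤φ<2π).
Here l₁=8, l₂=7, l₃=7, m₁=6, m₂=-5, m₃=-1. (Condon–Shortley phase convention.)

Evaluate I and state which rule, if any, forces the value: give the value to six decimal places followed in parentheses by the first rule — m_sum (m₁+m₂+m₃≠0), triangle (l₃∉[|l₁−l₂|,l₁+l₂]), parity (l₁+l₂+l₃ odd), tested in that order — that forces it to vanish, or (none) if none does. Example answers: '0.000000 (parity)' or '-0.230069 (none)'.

m-sum 0 ✓  L=22 even ✓  1≤7≤15 ✓
Π(2lᵢ+1) = 17×15×15 = 3825
triangle coeff Δ(8,7,7) = 1/22086194130
Σ_t [1,7]: t=1:−1/18289152000 t=2:+1/248832000 t=3:−1/24883200 t=4:+1/11943936 t=5:−1/24883200 t=6:+1/248832000 t=7:−1/18289152000 = 11/975421440
(3j)²=1750/289731 [(8 7 7; 0 0 0)], sign=-1
Σ_t [0,2]: t=0:+1/2786918400 t=1:−1/3048192000 t=2:+1/41803776000 = 1/18289152000
(3j)²=512/780045 [(8 7 7; 6 -5 -1)], sign=+1
⇒ 4πI² = 640000/42204149
I = (-1)√(640000/42204149/(4π)) = -0.03473821
No selection rule forces the value: the integral is nonzero (none).

-0.034738 (none)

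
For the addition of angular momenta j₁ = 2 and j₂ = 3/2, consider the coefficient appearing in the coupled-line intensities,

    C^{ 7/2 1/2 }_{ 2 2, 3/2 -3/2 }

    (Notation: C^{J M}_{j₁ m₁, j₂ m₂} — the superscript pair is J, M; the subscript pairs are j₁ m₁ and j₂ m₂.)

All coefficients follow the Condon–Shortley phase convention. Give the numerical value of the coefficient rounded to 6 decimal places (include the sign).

triangle: 0!*4!*3!/8! = 144/40320
(j±m)!: 4!*0!*0!*3!*4!*3! = 20736
prefactor² = (2J+1)*Δ*N² = 20736/35
  k=0: +1/(0!*0!*0!*0!*4!*3!) = 1/144
Σ = 1/144  ⇒  CG² = 20736/35*(1/144)² = 1/35
CG = +√(1/35) = +0.169031

+√(1/35) = +0.169031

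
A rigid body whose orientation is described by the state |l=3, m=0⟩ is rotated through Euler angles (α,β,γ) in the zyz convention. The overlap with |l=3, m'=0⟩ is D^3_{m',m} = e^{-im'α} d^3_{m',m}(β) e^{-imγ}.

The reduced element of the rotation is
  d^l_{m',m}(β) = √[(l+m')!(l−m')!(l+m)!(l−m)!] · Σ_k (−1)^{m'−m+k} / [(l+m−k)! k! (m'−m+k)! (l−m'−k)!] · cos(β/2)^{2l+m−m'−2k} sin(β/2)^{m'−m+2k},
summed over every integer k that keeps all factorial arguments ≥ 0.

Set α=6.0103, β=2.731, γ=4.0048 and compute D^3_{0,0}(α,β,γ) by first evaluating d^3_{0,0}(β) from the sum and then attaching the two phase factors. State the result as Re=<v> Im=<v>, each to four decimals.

Re=-0.5517 Im=0.0000

First d^3_{0,0}(β=2.7310), then the phase factors e^{-i(0)α} and e^{-i(0)γ}:
With c≡cos(β/2)=0.203857 and s≡sin(β/2)=0.979001, N=[6·6·6·6]^{1/2}=36.000000
The bounds max(0,m−m')=0 and min(l+m,l−m')=3 give 4 terms
  k=0: (−1)^0·36.0000/(36)·0.2039^6·0.9790^0 = +0.000072
  k=1: (−1)^1·36.0000/(4)·0.2039^4·0.9790^2 = -0.014897
  k=2: (−1)^2·36.0000/(4)·0.2039^2·0.9790^4 = +0.343579
  k=3: (−1)^3·36.0000/(36)·0.2039^0·0.9790^6 = -0.880436
d^3_{0,0}(2.7310) = +0.000072 -0.014897 +0.343579 -0.880436 = -0.551683
D = (+1.000000+0.000000i)·(-0.551683)·(+1.000000+0.000000i) = -0.551683+0.000000i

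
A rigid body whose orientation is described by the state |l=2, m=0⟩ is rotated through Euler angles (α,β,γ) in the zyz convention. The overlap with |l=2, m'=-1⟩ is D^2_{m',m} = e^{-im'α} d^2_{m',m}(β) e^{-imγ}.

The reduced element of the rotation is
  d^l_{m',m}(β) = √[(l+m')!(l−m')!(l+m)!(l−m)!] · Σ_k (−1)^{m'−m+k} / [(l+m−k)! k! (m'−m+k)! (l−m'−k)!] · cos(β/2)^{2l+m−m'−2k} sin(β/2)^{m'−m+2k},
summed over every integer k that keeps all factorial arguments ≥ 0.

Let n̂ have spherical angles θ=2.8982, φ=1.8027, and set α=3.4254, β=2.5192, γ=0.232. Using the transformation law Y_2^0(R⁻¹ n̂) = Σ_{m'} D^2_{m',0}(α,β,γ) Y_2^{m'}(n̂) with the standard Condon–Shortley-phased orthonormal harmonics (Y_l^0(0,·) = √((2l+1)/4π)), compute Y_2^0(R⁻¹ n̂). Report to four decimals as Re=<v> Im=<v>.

Need the full column D^2_{m',0} for m'=−2..2 at α=3.4254, β=2.5192, γ=0.2320.
cos(β/2)=0.306198, sin(β/2)=0.951968
d^2_{-2,0}: single k=2 term ⇒ +0.208125;  D = +0.175488+0.111893i
d^2_{-1,0}: k∈[1..2] ⇒ +0.066943 -0.647060 = -0.580117;  D = +0.556910+0.162440i
d^2_{0,0}: k∈[0..2] ⇒ +0.008790 -0.339867 +0.821276 = +0.490200;  D = +0.490200+0.000000i
d^2_{1,0}: k∈[0..1] ⇒ -0.066943 +0.647060 = +0.580117;  D = -0.556910+0.162440i
d^2_{2,0}: single k=0 term ⇒ +0.208125;  D = +0.175488-0.111893i
Y_2^{m'}(θ=2.8982,φ=1.8027) and Σ D·Y over m':
  (+0.1755+0.1119i)·(-0.0201+0.0100i)  (+0.5569+0.1624i)·(+0.0415+0.1759i)  (+0.4902+0.0000i)·(+0.5758+0.0000i)  (-0.5569+0.1624i)·(-0.0415+0.1759i)  (+0.1755-0.1119i)·(-0.0201-0.0100i)
Y_2^0(R⁻¹ n̂) = +0.262107+0.000000i

Re=0.2621 Im=0.0000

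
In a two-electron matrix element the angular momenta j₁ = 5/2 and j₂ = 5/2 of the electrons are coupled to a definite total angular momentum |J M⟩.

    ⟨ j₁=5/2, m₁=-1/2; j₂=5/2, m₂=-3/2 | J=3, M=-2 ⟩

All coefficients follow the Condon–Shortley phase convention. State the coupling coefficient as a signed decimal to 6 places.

-0.288675  (= −√(1/12))

√[7·2!3!3!/9! · 2!3!1!4!1!5!] = √(48)
  +(−1)^0/∏(0,2,3,1,0,2)! = 1/24  (running 1/24)
  +(−1)^1/∏(1,1,2,0,1,3)! = -1/12  (running -1/24)
⟨..|..⟩ = √(48)·(-1/24) = -0.288675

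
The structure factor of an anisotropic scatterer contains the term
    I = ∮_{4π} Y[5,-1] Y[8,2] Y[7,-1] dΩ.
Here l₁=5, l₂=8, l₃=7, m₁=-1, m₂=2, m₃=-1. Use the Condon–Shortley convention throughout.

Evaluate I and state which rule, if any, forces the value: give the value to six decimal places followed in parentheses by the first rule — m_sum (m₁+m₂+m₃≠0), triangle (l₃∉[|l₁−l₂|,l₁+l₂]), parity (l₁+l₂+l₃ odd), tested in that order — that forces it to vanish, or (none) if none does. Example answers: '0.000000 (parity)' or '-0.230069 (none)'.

m-sum 0 ✓  L=20 even ✓  3≤7≤13 ✓
Π(2lᵢ+1) = 11×17×15 = 2805
triangle coeff Δ(5,8,7) = 1/814773960
Σ_t [1,5]: t=1:−1/87091200 t=2:+1/4976640 t=3:−1/2073600 t=4:+1/4976640 t=5:−1/87091200 = -1/9676800
(3j)²=360/46189 [(5 8 7; 0 0 0)], sign=+1
Σ_t [2,6]: t=2:+1/92897280 t=3:−1/6531840 t=4:+1/3317760 t=5:−1/10368000 t=6:+1/298598400 = 197/2985984000
(3j)²=38809/5542680 [(5 8 7; -1 2 -1)], sign=+1
⇒ 4πI² = 1746405/11408683
I = (+1)√(1746405/11408683/(4π)) = 0.11036968
No selection rule forces the value: the integral is nonzero (none).

0.110370 (none)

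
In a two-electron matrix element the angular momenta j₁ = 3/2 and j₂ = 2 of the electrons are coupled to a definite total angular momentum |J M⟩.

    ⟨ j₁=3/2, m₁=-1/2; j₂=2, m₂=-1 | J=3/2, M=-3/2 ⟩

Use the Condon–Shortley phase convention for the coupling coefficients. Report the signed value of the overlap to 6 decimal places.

−√(2/5) = -0.632456

√[4·2!1!2!/6! · 1!2!1!3!0!3!] = √(8/5)
  +(−1)^1/∏(1,1,1,0,0,2)! = -1/2  (running -1/2)
⟨..|..⟩ = √(8/5)·(-1/2) = -0.632456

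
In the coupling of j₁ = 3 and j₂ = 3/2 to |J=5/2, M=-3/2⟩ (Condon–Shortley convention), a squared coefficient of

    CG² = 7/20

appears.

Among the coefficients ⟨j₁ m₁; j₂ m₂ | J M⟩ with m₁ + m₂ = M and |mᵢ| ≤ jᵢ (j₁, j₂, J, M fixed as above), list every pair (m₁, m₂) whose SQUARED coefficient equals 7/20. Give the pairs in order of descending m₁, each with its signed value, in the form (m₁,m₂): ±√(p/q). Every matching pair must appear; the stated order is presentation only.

(-1,-1/2): −√(7/20)

Admissible pairs with m₁+m₂ = M = -3/2: (-3,3/2), (-2,1/2), (-1,-1/2), (0,-3/2)
  (m₁,m₂)=(0,-3/2): CG² = 9/35, CG = +√(9/35)
  (m₁,m₂)=(-1,-1/2): CG² = 7/20, CG = −√(7/20)   ← matches the target
  (m₁,m₂)=(-2,1/2): CG² = 1/14, CG = +√(1/14)
  (m₁,m₂)=(-3,3/2): CG² = 9/28, CG = +√(9/28)
Pairs with CG² = 7/20: (-1,-1/2): −√(7/20)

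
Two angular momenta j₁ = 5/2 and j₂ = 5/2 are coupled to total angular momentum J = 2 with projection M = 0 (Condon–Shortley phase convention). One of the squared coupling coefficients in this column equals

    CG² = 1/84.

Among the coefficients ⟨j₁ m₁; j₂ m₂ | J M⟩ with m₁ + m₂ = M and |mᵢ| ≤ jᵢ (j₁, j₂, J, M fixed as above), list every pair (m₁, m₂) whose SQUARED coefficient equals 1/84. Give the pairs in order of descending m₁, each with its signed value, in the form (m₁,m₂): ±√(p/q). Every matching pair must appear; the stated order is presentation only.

Admissible pairs with m₁+m₂ = M = 0: (-5/2,5/2), (-3/2,3/2), (-1/2,1/2), (1/2,-1/2), (3/2,-3/2), (5/2,-5/2)
  (m₁,m₂)=(5/2,-5/2): CG² = 25/84, CG = +√(25/84)
  (m₁,m₂)=(3/2,-3/2): CG² = 1/84, CG = +√(1/84)   ← matches the target
  (m₁,m₂)=(1/2,-1/2): CG² = 4/21, CG = −√(4/21)
  (m₁,m₂)=(-1/2,1/2): CG² = 4/21, CG = +√(4/21)
  (m₁,m₂)=(-3/2,3/2): CG² = 1/84, CG = −√(1/84)   ← matches the target
  (m₁,m₂)=(-5/2,5/2): CG² = 25/84, CG = −√(25/84)
Pairs with CG² = 1/84: (3/2,-3/2): +√(1/84); (-3/2,3/2): −√(1/84)

(3/2,-3/2): +√(1/84); (-3/2,3/2): −√(1/84)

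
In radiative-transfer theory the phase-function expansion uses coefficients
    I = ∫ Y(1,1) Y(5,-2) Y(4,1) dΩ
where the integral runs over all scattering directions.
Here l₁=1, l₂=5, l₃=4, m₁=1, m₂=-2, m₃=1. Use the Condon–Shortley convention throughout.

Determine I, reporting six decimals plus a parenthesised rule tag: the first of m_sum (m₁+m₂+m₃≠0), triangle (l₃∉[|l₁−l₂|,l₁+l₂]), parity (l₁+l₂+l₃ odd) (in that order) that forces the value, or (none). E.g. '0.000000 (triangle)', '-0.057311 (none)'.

Checks pass: Σm=0; 10 even; l₃=4∈[4,6].
(2·1+1)(2·5+1)(2·4+1) = 297
Δ: 2! 0! 8! / 11! → 1/495
sum: t=1:−1/576 = -1/576
3j²(1 5 4; 0 0 0) = Δ·Π!·Σ² = 5/99  (sign -1)
sum: t=0:+1/1440 = 1/1440
3j²(1 5 4; 1 -2 1) = Δ·Π!·Σ² = 7/165  (sign -1)
combine: 4πI² = 297·5/99·7/165 = 7/11
take √, sign +1: I = 0.22503380
No selection rule forces the value: the integral is nonzero (none).

0.225034 (none)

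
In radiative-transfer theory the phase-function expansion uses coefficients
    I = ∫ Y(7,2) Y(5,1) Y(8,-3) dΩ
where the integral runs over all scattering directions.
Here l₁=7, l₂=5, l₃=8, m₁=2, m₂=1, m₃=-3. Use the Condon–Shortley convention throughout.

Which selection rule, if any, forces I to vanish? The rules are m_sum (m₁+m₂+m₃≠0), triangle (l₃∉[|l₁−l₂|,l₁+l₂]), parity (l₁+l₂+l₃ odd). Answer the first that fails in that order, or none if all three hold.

none

m₁+m₂+m₃ = 2 + 1 − 3 = 0  ✓
triangle: |7−5|=2 ≤ l₃=8 ≤ 7+5=12  ✓
parity: l₁+l₂+l₃ = 20 is even  ✓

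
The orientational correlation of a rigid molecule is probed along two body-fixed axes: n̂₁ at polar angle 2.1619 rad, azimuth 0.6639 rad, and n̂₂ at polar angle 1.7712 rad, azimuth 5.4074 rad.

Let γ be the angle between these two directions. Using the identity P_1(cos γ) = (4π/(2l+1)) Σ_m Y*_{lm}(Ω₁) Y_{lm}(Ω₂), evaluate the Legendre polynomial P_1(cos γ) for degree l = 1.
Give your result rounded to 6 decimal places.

Addition theorem: P_1(cos γ) = (4π/3) Σ_m Y*_{lm}(Ω₁) Y_{lm}(Ω₂), m = −1…1:
  term(m=-1) = +0.003021+0.097082i   from Y*(Ω₁)=+0.225940+0.176769i, Y(Ω₂)=+0.216824+0.260045i
  term(m=+0) = +0.026484+0.000000i   from Y*(Ω₁)=-0.272287-0.000000i, Y(Ω₂)=-0.097264+0.000000i
  term(m=+1) = +0.003021-0.097082i   from Y*(Ω₁)=-0.225940+0.176769i, Y(Ω₂)=-0.216824+0.260045i
Accumulated sum +0.032526+0.000000i; after 4π/(2l+1) scaling, +0.136246+0.000000i ⇒ P_1 = 0.136246

0.136246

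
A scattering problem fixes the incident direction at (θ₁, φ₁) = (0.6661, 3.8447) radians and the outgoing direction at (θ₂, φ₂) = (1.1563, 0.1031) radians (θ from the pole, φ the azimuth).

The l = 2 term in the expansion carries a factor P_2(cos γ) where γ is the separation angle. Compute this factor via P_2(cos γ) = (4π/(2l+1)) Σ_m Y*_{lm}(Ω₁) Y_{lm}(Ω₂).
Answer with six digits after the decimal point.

-0.466176

Addition theorem: P_2(cos γ) = (4π/5) Σ_m Y*_{lm}(Ω₁) Y_{lm}(Ω₂), m = −2…2:
  m=-2: Y*=0.02416 + 0.14550j  Y=0.31677 - 0.06626j  product 0.01730 + 0.04449j
  m=-1: Y*=-0.28632 - 0.24269j  Y=0.28327 - 0.02931j  product -0.08822 - 0.06035j
  m=+0: Y*=0.26950 + 0.00000j  Y=-0.16193 + 0.00000j  product -0.04364 + 0.00000j
  m=+1: Y*=0.28632 - 0.24269j  Y=-0.28327 - 0.02931j  product -0.08822 + 0.06035j
  m=+2: Y*=0.02416 - 0.14550j  Y=0.31677 + 0.06626j  product 0.01730 - 0.04449j
Total Σ_m = -0.18549 + 0.00000j. Multiply by 2.513274: -0.46618 + 0.00000j. P_2(cos γ) = -0.466176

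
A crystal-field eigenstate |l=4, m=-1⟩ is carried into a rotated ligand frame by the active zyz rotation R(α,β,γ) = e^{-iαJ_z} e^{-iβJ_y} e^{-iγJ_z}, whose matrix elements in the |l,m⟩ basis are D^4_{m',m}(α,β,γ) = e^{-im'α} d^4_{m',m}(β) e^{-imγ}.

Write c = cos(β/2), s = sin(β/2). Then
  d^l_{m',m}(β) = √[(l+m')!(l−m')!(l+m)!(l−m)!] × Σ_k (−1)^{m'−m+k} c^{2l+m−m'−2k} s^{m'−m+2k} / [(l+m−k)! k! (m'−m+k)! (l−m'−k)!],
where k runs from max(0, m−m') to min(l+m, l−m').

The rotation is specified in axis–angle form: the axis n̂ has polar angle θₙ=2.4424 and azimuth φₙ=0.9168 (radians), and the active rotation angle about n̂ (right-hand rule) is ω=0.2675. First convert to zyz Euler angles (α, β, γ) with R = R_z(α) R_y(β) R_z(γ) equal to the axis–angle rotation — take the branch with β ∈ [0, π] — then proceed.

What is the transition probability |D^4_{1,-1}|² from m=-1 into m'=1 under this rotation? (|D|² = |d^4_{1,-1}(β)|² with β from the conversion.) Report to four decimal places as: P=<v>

Axis–angle → zyz. n̂ = (sinθₙcosφₙ, sinθₙsinφₙ, cosθₙ) = (+0.391542, +0.510799, -0.765362), ω = 0.2675.
R = I cosω + sinω [n̂]ₓ + (1−cosω) n̂n̂ᵀ gives
  R = [+0.969887, +0.209414, +0.124357; -0.195188, +0.973714, -0.117397; -0.145673, +0.089589, +0.985268]
β = atan2(√(R₁₃²+R₂₃²), R₃₃) = 0.171862; α = atan2(R₂₃, R₁₃) mod 2π = 5.526569; γ = atan2(R₃₂, −R₃₁) mod 2π = 0.551376
D^4_{1,-1}(5.5266,0.1719,0.5514) = e^{-i·1·5.5266}·d^4_{1,-1}(0.1719)·e^{-i·-1·0.5514}. Compute d first:
With c≡cos(β/2)=0.996310 and s≡sin(β/2)=0.085825, N=[120·6·6·120]^{1/2}=720.000000
k: max(0,(-1)−(1))=0 … min(4+(-1),4−(1))=3
  k=0: (−1)^2·720.0000/(72)·0.9963^6·0.0858^2 = +0.072044
  k=1: (−1)^3·720.0000/(24)·0.9963^4·0.0858^4 = -0.001604
  k=2: (−1)^4·720.0000/(48)·0.9963^2·0.0858^6 = +0.000006
  k=3: (−1)^5·720.0000/(720)·0.9963^0·0.0858^8 = -0.000000
d^4_{1,-1}(0.1719) = +0.072044 -0.001604 +0.000006 -0.000000 = +0.070446
|D^4_{1,-1}|² = |d^4_{1,-1}(β)|² = (+0.070446)² = 0.004963 (the z-rotation phases have unit modulus)

P=0.0050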